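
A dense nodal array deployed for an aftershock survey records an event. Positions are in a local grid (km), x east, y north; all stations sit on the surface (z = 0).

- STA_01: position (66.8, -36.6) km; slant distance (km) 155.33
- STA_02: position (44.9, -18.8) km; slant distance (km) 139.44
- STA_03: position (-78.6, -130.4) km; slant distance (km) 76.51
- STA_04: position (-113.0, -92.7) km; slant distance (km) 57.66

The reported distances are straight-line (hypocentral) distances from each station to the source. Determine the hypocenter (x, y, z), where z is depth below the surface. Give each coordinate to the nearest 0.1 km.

Each station gives a sphere (x−x_i)² + (y−y_i)² + z² = d_i² (stations at z=0).
Subtracting the STA_01 sphere from STA_02 and STA_03: z² cancels, leaving linear equations in x and y:
-43.8 x + 35.6 y = 1251.55
-290.8 x − 187.6 y = 35653.95
Solving: x ≈ -80.997, y ≈ -64.498 km (keep extra digits for the depth step; rounded: -81.0, -64.5).
Then from the STA_01 sphere: z² = 155.33² − (x − 66.8)² − (y + 36.6)² with x = -80.997, y = -64.498, so z ≈ 38.796 ≈ 38.8 km.

x ≈ -81.0 km, y ≈ -64.5 km, depth ≈ 38.8 km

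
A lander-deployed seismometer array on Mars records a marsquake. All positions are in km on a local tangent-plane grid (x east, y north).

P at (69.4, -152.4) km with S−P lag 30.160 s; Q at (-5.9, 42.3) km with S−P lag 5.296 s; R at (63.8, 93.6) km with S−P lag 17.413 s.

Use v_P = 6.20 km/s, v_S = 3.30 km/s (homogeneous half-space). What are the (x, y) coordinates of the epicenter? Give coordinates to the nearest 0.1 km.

-41.0 km east, 29.5 km north

Distance from S−P lag: d = Δt · v_P v_S / (v_P − v_S) = Δt · (6.20·3.30)/(6.20−3.30) ≈ 7.0552·Δt.
So d_P = 212.78, d_Q = 37.36, d_R = 122.85 km.
Circle about each station: (x − 69.4)² + (y + 152.4)² = 212.78²; (x + 5.9)² + (y − 42.3)² = 37.36²; (x − 63.8)² + (y − 93.6)² = 122.85².
Subtracting pairs of circle equations eliminates x²+y² and gives linear equations (the radical axes):
-150.6 x + 389.4 y = 17661.54
-11.2 x + 492.0 y = 14972.49
Solving the 2×2 system: x ≈ -41.0, y ≈ 29.5 km.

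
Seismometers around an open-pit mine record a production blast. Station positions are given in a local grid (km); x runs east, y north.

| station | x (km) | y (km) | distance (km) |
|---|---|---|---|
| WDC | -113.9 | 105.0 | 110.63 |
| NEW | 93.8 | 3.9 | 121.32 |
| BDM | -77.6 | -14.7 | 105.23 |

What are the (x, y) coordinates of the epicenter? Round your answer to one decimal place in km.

(-10.3, 66.2)

Circle about each station: (x + 113.9)² + (y − 105.0)² = 110.63²; (x − 93.8)² + (y − 3.9)² = 121.32²; (x + 77.6)² + (y + 14.7)² = 105.23².
Subtracting the WDC equation from the NEW and BDM equations removes the quadratic terms:
415.4 x − 202.2 y = -17664.11
72.6 x − 239.4 y = -16594.72
Solving the 2×2 system: x ≈ -10.3, y ≈ 66.2 km.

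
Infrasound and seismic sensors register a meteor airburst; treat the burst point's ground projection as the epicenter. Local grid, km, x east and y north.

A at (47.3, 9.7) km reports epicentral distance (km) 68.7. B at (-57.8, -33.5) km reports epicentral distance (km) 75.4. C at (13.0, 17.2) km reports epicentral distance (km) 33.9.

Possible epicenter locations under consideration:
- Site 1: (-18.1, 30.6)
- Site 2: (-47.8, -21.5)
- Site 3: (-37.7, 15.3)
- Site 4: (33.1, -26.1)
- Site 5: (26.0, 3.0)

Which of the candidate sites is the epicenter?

Site 1

For each candidate, compare |candidate − station| to the reported distance:
Site 1: residuals A 0.0, B 0.0, C 0.0 → max 0.0 km
Site 2: residuals A 31.4, B 59.8, C 38.2 → max 59.8 km
Site 3: residuals A 16.5, B 22.6, C 16.8 → max 22.6 km
Site 4: residuals A 30.2, B 15.8, C 13.8 → max 30.2 km
Site 5: residuals A 46.4, B 16.0, C 14.6 → max 46.4 km
Only Site 1 has all residuals ≈ 0.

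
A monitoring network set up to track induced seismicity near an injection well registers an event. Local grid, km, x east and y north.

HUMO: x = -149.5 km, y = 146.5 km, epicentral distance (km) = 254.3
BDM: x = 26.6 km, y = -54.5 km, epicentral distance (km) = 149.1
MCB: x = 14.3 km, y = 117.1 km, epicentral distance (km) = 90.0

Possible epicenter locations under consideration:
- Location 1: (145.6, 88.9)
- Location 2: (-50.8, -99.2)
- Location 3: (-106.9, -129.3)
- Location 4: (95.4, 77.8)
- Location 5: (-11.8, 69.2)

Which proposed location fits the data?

For each candidate, compare |candidate − station| to the reported distance:
Location 1: residuals HUMO 46.4, BDM 37.2, MCB 44.3 → max 46.4 km
Location 2: residuals HUMO 10.5, BDM 59.7, MCB 135.9 → max 135.9 km
Location 3: residuals HUMO 24.8, BDM 3.9, MCB 184.6 → max 184.6 km
Location 4: residuals HUMO 0.1, BDM 0.0, MCB 0.1 → max 0.1 km
Location 5: residuals HUMO 96.4, BDM 19.6, MCB 35.5 → max 96.4 km
Only Location 4 has all residuals ≈ 0.

Location 4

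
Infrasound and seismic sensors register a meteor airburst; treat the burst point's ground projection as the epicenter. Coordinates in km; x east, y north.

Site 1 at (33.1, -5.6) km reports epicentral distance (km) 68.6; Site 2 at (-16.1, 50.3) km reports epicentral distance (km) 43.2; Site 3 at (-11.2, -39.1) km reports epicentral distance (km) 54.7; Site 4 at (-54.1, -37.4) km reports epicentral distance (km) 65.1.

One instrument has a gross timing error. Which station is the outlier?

Solve using three stations at a time. Using Site 1, Site 2, Site 3 (subtract circle equations pairwise → linear system) gives (x, y) ≈ (-33.5, 10.8).
Distances from that point to each station vs reported:
  Site 1: calculated 68.6 vs reported 68.6 → residual 0.0 km
  Site 2: calculated 43.1 vs reported 43.2 → residual 0.1 km
  Site 3: calculated 54.7 vs reported 54.7 → residual 0.0 km
  Site 4: calculated 52.4 vs reported 65.1 → residual 12.7 km
Site 1, Site 2, Site 3 are mutually consistent (residuals ≈ 0); Site 4 is off by 12.7 km.

Site 4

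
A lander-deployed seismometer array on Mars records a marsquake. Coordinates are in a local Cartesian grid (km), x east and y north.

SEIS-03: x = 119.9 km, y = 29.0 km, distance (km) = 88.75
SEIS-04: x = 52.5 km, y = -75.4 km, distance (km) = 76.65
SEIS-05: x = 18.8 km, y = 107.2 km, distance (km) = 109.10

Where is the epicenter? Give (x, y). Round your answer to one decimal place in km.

x ≈ 36.2 km, y ≈ -0.5 km

Circle about each station: (x − 119.9)² + (y − 29.0)² = 88.75²; (x − 52.5)² + (y + 75.4)² = 76.65²; (x − 18.8)² + (y − 107.2)² = 109.10².
Subtracting pairs of circle equations eliminates x²+y² and gives linear equations (the radical axes):
-134.8 x − 208.8 y = -4774.26
-202.2 x + 156.4 y = -7397.98
Solving the 2×2 system: x ≈ 36.2, y ≈ -0.5 km.
Check against SEIS-03 (with the unrounded x, y): √((x − 119.9)²+(y − 29.0)²) = 88.75 ≈ 88.75 km. ✓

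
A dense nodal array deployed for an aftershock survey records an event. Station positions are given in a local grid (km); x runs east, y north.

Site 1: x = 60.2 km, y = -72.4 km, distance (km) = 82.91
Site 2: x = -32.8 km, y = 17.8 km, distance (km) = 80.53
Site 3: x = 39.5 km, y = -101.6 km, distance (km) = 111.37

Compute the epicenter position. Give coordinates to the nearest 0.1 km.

Circle about each station: (x − 60.2)² + (y + 72.4)² = 82.91²; (x + 32.8)² + (y − 17.8)² = 80.53²; (x − 39.5)² + (y + 101.6)² = 111.37².
Subtracting pairs of circle equations eliminates x²+y² and gives linear equations (the radical axes):
-186.0 x + 180.4 y = -7084.13
-41.4 x − 58.4 y = -2512.20
Solving the 2×2 system: x ≈ 47.3, y ≈ 9.5 km.
Check against Site 1 (with the unrounded x, y): √((x − 60.2)²+(y + 72.4)²) = 82.90 ≈ 82.91 km. ✓

x ≈ 47.3 km, y ≈ 9.5 km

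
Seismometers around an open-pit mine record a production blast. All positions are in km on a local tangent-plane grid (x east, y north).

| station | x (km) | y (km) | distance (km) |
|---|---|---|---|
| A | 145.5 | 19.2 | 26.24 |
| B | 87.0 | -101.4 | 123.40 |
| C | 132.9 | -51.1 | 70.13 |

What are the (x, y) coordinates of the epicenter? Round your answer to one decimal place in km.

Circle about each station: (x − 145.5)² + (y − 19.2)² = 26.24²; (x − 87.0)² + (y + 101.4)² = 123.40²; (x − 132.9)² + (y + 51.1)² = 70.13².
Subtracting the A equation from the B and C equations removes the quadratic terms:
-117.0 x − 241.2 y = -18226.95
-25.2 x − 140.6 y = -5494.95
Solving the 2×2 system: x ≈ 119.3, y ≈ 17.7 km.
Check against A (with the unrounded x, y): √((x − 145.5)²+(y − 19.2)²) = 26.25 ≈ 26.24 km. ✓

(119.3, 17.7)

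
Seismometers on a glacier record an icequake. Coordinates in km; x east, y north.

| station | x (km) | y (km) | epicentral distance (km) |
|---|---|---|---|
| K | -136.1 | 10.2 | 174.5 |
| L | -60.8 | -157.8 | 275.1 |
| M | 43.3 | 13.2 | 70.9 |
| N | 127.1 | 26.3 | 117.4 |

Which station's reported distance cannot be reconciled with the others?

Solve using three stations at a time. Using K, M, N (subtract circle equations pairwise → linear system) gives (x, y) ≈ (23.3, 81.6).
Distances from that point to each station vs reported:
  K: calculated 174.7 vs reported 174.5 → residual 0.2 km
  L: calculated 253.7 vs reported 275.1 → residual 21.4 km
  M: calculated 71.3 vs reported 70.9 → residual 0.4 km
  N: calculated 117.6 vs reported 117.4 → residual 0.2 km
K, M, N are mutually consistent (residuals ≈ 0); L is off by 21.4 km.

L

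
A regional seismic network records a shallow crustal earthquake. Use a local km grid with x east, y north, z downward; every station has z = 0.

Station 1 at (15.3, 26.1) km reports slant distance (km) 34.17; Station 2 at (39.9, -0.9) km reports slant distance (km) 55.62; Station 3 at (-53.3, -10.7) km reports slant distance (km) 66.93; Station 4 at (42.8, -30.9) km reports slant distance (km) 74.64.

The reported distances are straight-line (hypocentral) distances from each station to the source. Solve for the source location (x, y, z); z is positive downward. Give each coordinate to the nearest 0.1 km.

(-2.1, 21.2, 29.0)

Each station gives a sphere (x−x_i)² + (y−y_i)² + z² = d_i² (stations at z=0).
Subtracting the Station 1 sphere from Station 2 and Station 3: z² cancels, leaving linear equations in x and y:
49.2 x − 54.0 y = -1248.48
-137.2 x − 73.6 y = -1271.96
Solving: x ≈ -2.104, y ≈ 21.203 km (keep extra digits for the depth step; rounded: -2.1, 21.2).
Then from the Station 1 sphere: z² = 34.17² − (x − 15.3)² − (y − 26.1)² with x = -2.104, y = 21.203, so z ≈ 28.995 ≈ 29.0 km.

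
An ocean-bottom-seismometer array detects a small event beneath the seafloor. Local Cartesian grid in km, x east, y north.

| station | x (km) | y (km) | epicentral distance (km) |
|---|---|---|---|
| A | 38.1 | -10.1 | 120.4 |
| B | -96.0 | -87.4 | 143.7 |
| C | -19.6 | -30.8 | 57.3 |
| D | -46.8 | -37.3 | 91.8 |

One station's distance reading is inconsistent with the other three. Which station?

Solve using three stations at a time. Using A, B, D (subtract circle equations pairwise → linear system) gives (x, y) ≈ (-64.7, 53.0).
Distances from that point to each station vs reported:
  A: calculated 120.6 vs reported 120.4 → residual 0.2 km
  B: calculated 143.9 vs reported 143.7 → residual 0.2 km
  C: calculated 95.2 vs reported 57.3 → residual 37.9 km
  D: calculated 92.1 vs reported 91.8 → residual 0.3 km
A, B, D are mutually consistent (residuals ≈ 0); C is off by 37.9 km.

C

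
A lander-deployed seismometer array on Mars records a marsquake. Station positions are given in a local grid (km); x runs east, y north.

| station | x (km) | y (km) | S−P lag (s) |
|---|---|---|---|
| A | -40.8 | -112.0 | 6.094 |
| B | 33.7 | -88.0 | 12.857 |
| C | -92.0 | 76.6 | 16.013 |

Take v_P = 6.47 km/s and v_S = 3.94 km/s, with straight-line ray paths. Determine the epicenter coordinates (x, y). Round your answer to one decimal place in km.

(-95.8, -84.7)

Distance from S−P lag: d = Δt · v_P v_S / (v_P − v_S) = Δt · (6.47·3.94)/(6.47−3.94) ≈ 10.0758·Δt.
So d_A = 61.40, d_B = 129.54, d_C = 161.34 km.
Circle about each station: (x + 40.8)² + (y + 112.0)² = 61.40²; (x − 33.7)² + (y + 88.0)² = 129.54²; (x + 92.0)² + (y − 76.6)² = 161.34².
Subtracting pairs of circle equations eliminates x²+y² and gives linear equations (the radical axes):
149.0 x + 48.0 y = -18339.60
-102.4 x + 377.2 y = -22137.72
Solving the 2×2 system: x ≈ -95.8, y ≈ -84.7 km.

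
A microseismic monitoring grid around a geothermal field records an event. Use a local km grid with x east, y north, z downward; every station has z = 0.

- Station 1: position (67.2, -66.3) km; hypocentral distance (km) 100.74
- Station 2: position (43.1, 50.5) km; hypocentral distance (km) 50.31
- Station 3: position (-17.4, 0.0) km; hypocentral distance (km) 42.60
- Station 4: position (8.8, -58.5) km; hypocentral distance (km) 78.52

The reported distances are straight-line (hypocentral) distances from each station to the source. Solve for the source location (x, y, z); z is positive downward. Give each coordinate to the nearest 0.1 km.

Each station gives a sphere (x−x_i)² + (y−y_i)² + z² = d_i² (stations at z=0).
Subtracting the Station 1 sphere from Station 2 and Station 3: z² cancels, leaving linear equations in x and y:
-48.2 x + 233.6 y = 3113.78
-169.2 x + 132.6 y = -274.98
Solving: x ≈ 14.400, y ≈ 16.301 km (keep extra digits for the depth step; rounded: 14.4, 16.3).
Then from the Station 1 sphere: z² = 100.74² − (x − 67.2)² − (y + 66.3)² with x = 14.400, y = 16.301, so z ≈ 23.190 ≈ 23.2 km.

x ≈ 14.4 km, y ≈ 16.3 km, depth ≈ 23.2 km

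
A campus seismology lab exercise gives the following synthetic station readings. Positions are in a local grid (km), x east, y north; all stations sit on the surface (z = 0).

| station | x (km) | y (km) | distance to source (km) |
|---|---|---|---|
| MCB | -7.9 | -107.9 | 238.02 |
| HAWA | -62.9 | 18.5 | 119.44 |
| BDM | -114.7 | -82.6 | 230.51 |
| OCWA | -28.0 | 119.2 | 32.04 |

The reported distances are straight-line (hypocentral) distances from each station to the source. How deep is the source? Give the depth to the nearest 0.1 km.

Each station gives a sphere (x−x_i)² + (y−y_i)² + z² = d_i² (stations at z=0).
Subtracting the MCB sphere from HAWA and BDM: z² cancels, leaving linear equations in x and y:
-110.0 x + 252.8 y = 34981.45
-213.6 x + 50.6 y = 11792.69
Solving: x ≈ -25.007, y ≈ 127.495 km (keep extra digits for the depth step; rounded: -25.0, 127.5).
Then from the MCB sphere: z² = 238.02² − (x + 7.9)² − (y + 107.9)² with x = -25.007, y = 127.495, so z ≈ 30.823 ≈ 30.8 km.

depth ≈ 30.8 km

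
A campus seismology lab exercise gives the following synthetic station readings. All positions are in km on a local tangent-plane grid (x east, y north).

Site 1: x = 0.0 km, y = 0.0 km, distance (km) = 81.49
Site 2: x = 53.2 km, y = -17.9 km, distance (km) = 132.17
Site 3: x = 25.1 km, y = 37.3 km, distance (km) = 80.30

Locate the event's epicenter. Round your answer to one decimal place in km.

Circle about each station: x² + y² = 81.49²; (x − 53.2)² + (y + 17.9)² = 132.17²; (x − 25.1)² + (y − 37.3)² = 80.30².
Subtracting pairs of circle equations eliminates x²+y² and gives linear equations (the radical axes):
106.4 x − 35.8 y = -7677.64
50.2 x + 74.6 y = 2213.83
Solving the 2×2 system: x ≈ -50.7, y ≈ 63.8 km.

x ≈ -50.7 km, y ≈ 63.8 km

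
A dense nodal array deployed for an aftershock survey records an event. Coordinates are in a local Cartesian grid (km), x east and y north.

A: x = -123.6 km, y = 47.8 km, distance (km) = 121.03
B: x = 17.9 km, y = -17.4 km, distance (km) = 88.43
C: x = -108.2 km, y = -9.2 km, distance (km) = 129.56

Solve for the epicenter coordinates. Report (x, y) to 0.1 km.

(-4.3, 68.2)

Circle about each station: (x + 123.6)² + (y − 47.8)² = 121.03²; (x − 17.9)² + (y + 17.4)² = 88.43²; (x + 108.2)² + (y + 9.2)² = 129.56².
Subtracting the A equation from the B and C equations removes the quadratic terms:
283.0 x − 130.4 y = -10110.23
30.8 x − 114.0 y = -7907.45
Solving the 2×2 system: x ≈ -4.3, y ≈ 68.2 km.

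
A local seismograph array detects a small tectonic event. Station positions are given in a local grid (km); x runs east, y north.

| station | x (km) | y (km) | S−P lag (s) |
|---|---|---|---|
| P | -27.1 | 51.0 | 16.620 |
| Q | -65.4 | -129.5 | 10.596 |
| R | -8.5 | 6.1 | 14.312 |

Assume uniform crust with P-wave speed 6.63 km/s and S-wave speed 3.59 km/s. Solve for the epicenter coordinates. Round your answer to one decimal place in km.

Distance from S−P lag: d = Δt · v_P v_S / (v_P − v_S) = Δt · (6.63·3.59)/(6.63−3.59) ≈ 7.8295·Δt.
So d_P = 130.13, d_Q = 82.96, d_R = 112.06 km.
Circle about each station: (x + 27.1)² + (y − 51.0)² = 130.13²; (x + 65.4)² + (y + 129.5)² = 82.96²; (x + 8.5)² + (y − 6.1)² = 112.06².
Subtracting the P equation from the Q and R equations removes the quadratic terms:
-76.6 x − 361.0 y = 27763.46
37.2 x − 89.8 y = 1150.42
Solving the 2×2 system: x ≈ -102.3, y ≈ -55.2 km.
Check against P (with the unrounded x, y): √((x + 27.1)²+(y − 51.0)²) = 130.14 ≈ 130.13 km. ✓

(-102.3, -55.2)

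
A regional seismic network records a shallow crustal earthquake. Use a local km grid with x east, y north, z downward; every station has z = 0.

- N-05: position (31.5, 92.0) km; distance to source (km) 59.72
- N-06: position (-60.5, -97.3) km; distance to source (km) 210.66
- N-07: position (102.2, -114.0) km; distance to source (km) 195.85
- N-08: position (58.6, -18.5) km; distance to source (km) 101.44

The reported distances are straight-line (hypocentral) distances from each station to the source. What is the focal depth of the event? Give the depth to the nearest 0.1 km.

49.2 km

Each station gives a sphere (x−x_i)² + (y−y_i)² + z² = d_i² (stations at z=0).
Subtracting the N-05 sphere from N-06 and N-07: z² cancels, leaving linear equations in x and y:
-184.0 x − 378.6 y = -37139.87
141.4 x − 412.0 y = -20806.15
Solving: x ≈ 57.401, y ≈ 70.201 km (keep extra digits for the depth step; rounded: 57.4, 70.2).
Then from the N-05 sphere: z² = 59.72² − (x − 31.5)² − (y − 92.0)² with x = 57.401, y = 70.201, so z ≈ 49.198 ≈ 49.2 km.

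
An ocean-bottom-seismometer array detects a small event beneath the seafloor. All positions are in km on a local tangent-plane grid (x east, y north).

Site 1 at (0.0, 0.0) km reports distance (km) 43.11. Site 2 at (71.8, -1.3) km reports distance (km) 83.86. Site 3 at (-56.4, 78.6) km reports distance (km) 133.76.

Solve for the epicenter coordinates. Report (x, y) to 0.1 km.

(-0.9, -43.1)

Circle about each station: x² + y² = 43.11²; (x − 71.8)² + (y + 1.3)² = 83.86²; (x + 56.4)² + (y − 78.6)² = 133.76².
Subtracting the Site 1 equation from the Site 2 and Site 3 equations removes the quadratic terms:
143.6 x − 2.6 y = -17.10
-112.8 x + 157.2 y = -6674.35
Solving the 2×2 system: x ≈ -0.9, y ≈ -43.1 km.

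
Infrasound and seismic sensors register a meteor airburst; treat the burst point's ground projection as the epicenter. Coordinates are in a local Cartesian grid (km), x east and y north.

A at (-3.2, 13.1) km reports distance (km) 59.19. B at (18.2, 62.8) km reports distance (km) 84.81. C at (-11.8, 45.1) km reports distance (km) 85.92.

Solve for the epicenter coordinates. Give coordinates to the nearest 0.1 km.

Circle about each station: (x + 3.2)² + (y − 13.1)² = 59.19²; (x − 18.2)² + (y − 62.8)² = 84.81²; (x + 11.8)² + (y − 45.1)² = 85.92².
Subtracting pairs of circle equations eliminates x²+y² and gives linear equations (the radical axes):
42.8 x + 99.4 y = 403.95
-17.2 x + 64.0 y = -1887.39
Solving the 2×2 system: x ≈ 48.0, y ≈ -16.6 km.

x ≈ 48.0 km, y ≈ -16.6 km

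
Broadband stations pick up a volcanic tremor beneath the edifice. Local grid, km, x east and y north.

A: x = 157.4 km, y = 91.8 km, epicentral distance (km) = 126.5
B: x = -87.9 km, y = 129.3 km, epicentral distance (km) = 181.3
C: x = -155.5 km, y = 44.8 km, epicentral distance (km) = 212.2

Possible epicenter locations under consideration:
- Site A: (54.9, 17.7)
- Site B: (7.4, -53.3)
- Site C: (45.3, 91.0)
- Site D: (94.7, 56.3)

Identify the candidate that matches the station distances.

Site A

For each candidate, compare |candidate − station| to the reported distance:
Site A: residuals A 0.0, B 0.1, C 0.1 → max 0.1 km
Site B: residuals A 82.2, B 24.7, C 22.0 → max 82.2 km
Site C: residuals A 14.4, B 42.7, C 6.2 → max 42.7 km
Site D: residuals A 54.4, B 15.4, C 38.3 → max 54.4 km
Only Site A has all residuals ≈ 0.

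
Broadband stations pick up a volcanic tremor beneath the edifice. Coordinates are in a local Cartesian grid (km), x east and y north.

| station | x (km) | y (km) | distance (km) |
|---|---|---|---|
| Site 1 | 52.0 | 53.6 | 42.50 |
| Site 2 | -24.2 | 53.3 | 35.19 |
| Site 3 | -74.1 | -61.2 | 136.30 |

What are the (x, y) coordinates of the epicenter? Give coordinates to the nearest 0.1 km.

10.2 km east, 45.9 km north

Circle about each station: (x − 52.0)² + (y − 53.6)² = 42.50²; (x + 24.2)² + (y − 53.3)² = 35.19²; (x + 74.1)² + (y + 61.2)² = 136.30².
Subtracting pairs of circle equations eliminates x²+y² and gives linear equations (the radical axes):
-152.4 x − 0.6 y = -1582.52
-252.2 x − 229.6 y = -13112.15
Solving the 2×2 system: x ≈ 10.2, y ≈ 45.9 km.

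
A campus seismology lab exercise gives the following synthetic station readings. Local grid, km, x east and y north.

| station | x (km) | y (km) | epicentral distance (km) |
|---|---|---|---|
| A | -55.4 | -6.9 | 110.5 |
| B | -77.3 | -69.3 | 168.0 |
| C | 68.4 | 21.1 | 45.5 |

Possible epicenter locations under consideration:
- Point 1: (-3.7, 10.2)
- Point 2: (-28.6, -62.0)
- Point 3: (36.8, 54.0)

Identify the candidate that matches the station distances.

For each candidate, compare |candidate − station| to the reported distance:
Point 1: residuals A 56.0, B 59.7, C 27.4 → max 59.7 km
Point 2: residuals A 49.2, B 118.8, C 82.2 → max 118.8 km
Point 3: residuals A 0.0, B 0.0, C 0.1 → max 0.1 km
Only Point 3 has all residuals ≈ 0.

Point 3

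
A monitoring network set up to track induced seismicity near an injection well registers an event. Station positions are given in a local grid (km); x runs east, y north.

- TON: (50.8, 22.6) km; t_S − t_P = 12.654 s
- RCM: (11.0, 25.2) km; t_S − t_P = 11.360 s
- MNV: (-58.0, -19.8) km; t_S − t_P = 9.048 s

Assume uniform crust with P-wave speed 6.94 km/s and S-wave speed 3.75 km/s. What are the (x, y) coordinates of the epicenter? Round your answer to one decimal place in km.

-1.0 km east, -66.7 km north

Distance from S−P lag: d = Δt · v_P v_S / (v_P − v_S) = Δt · (6.94·3.75)/(6.94−3.75) ≈ 8.1583·Δt.
So d_TON = 103.24, d_RCM = 92.68, d_MNV = 73.82 km.
Circle about each station: (x − 50.8)² + (y − 22.6)² = 103.24²; (x − 11.0)² + (y − 25.2)² = 92.68²; (x + 58.0)² + (y + 19.8)² = 73.82².
Subtracting the TON equation from the RCM and MNV equations removes the quadratic terms:
-79.6 x + 5.2 y = -266.44
-217.6 x − 84.8 y = 5873.75
Solving the 2×2 system: x ≈ -1.0, y ≈ -66.7 km.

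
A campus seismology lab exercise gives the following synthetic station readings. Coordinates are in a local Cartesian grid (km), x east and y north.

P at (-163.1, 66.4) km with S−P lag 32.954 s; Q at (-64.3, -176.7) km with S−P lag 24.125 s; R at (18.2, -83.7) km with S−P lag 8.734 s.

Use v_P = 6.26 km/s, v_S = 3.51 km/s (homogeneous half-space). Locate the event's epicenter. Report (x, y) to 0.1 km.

Distance from S−P lag: d = Δt · v_P v_S / (v_P − v_S) = Δt · (6.26·3.51)/(6.26−3.51) ≈ 7.9900·Δt.
So d_P = 263.30, d_Q = 192.76, d_R = 69.78 km.
Circle about each station: (x + 163.1)² + (y − 66.4)² = 263.30²; (x + 64.3)² + (y + 176.7)² = 192.76²; (x − 18.2)² + (y + 83.7)² = 69.78².
Subtracting pairs of circle equations eliminates x²+y² and gives linear equations (the radical axes):
197.6 x − 486.2 y = 36517.28
362.6 x − 300.2 y = 40784.00
Solving the 2×2 system: x ≈ 75.8, y ≈ -44.3 km.
Check against P (with the unrounded x, y): √((x + 163.1)²+(y − 66.4)²) = 263.30 ≈ 263.30 km. ✓

(75.8, -44.3)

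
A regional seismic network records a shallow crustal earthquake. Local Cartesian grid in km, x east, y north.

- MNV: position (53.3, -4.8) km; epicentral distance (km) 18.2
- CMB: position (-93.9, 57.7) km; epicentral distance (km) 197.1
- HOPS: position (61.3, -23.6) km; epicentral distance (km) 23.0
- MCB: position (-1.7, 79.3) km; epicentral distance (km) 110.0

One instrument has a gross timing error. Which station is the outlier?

Solve using three stations at a time. Using MNV, HOPS, MCB (subtract circle equations pairwise → linear system) gives (x, y) ≈ (71.2, -3.0).
Distances from that point to each station vs reported:
  MNV: calculated 18.0 vs reported 18.2 → residual 0.2 km
  CMB: calculated 175.9 vs reported 197.1 → residual 21.2 km
  HOPS: calculated 22.8 vs reported 23.0 → residual 0.2 km
  MCB: calculated 110.0 vs reported 110.0 → residual 0.0 km
MNV, HOPS, MCB are mutually consistent (residuals ≈ 0); CMB is off by 21.2 km.

CMB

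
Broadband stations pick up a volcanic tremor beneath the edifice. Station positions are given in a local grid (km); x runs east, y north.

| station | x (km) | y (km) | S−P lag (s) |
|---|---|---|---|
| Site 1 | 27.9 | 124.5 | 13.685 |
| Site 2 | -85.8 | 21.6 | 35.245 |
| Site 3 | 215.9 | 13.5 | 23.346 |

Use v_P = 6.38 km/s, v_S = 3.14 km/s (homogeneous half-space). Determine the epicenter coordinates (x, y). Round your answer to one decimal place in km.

Distance from S−P lag: d = Δt · v_P v_S / (v_P − v_S) = Δt · (6.38·3.14)/(6.38−3.14) ≈ 6.1831·Δt.
So d_Site 1 = 84.62, d_Site 2 = 217.92, d_Site 3 = 144.35 km.
Circle about each station: (x − 27.9)² + (y − 124.5)² = 84.62²; (x + 85.8)² + (y − 21.6)² = 217.92²; (x − 215.9)² + (y − 13.5)² = 144.35².
Subtracting the Site 1 equation from the Site 2 and Site 3 equations removes the quadratic terms:
-227.4 x − 205.8 y = -48779.04
376.0 x − 222.0 y = 16840.02
Solving the 2×2 system: x ≈ 111.8, y ≈ 113.5 km.
Check against Site 1 (with the unrounded x, y): √((x − 27.9)²+(y − 124.5)²) = 84.61 ≈ 84.62 km. ✓

111.8 km east, 113.5 km north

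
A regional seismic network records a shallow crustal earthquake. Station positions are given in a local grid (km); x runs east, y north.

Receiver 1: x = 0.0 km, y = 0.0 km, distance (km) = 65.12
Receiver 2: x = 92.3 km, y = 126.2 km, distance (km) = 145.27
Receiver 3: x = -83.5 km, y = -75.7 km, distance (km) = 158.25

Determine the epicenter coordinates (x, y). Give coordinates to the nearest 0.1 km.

x ≈ 63.1 km, y ≈ -16.1 km

Circle about each station: x² + y² = 65.12²; (x − 92.3)² + (y − 126.2)² = 145.27²; (x + 83.5)² + (y + 75.7)² = 158.25².
Subtracting pairs of circle equations eliminates x²+y² and gives linear equations (the radical axes):
184.6 x + 252.4 y = 7582.97
-167.0 x − 151.4 y = -8099.71
Solving the 2×2 system: x ≈ 63.1, y ≈ -16.1 km.
Check against Receiver 1 (with the unrounded x, y): √(x²+y²) = 65.13 ≈ 65.12 km. ✓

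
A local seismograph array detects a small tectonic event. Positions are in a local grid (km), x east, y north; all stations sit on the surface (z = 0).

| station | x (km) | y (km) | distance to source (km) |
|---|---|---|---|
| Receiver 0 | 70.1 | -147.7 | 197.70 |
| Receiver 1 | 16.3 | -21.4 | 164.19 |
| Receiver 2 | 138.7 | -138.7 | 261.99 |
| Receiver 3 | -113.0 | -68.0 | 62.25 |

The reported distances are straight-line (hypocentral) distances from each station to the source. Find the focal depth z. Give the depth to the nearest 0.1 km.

depth ≈ 50.4 km

Each station gives a sphere (x−x_i)² + (y−y_i)² + z² = d_i² (stations at z=0).
Subtracting the Receiver 0 sphere from Receiver 1 and Receiver 2: z² cancels, leaving linear equations in x and y:
-107.6 x + 252.6 y = -13878.72
137.2 x + 18.0 y = -17807.39
Solving: x ≈ -116.095, y ≈ -104.396 km (keep extra digits for the depth step; rounded: -116.1, -104.4).
Then from the Receiver 0 sphere: z² = 197.70² − (x − 70.1)² − (y + 147.7)² with x = -116.095, y = -104.396, so z ≈ 50.413 ≈ 50.4 km.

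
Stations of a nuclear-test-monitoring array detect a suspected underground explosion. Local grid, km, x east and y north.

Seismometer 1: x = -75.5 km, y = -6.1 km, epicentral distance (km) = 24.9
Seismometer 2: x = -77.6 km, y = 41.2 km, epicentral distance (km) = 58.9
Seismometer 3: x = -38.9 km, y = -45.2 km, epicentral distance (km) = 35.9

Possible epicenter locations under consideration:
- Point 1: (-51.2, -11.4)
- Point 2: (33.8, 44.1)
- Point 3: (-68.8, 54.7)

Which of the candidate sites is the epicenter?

For each candidate, compare |candidate − station| to the reported distance:
Point 1: residuals Seismometer 1 0.0, Seismometer 2 0.0, Seismometer 3 0.1 → max 0.1 km
Point 2: residuals Seismometer 1 95.4, Seismometer 2 52.5, Seismometer 3 79.3 → max 95.4 km
Point 3: residuals Seismometer 1 36.3, Seismometer 2 42.8, Seismometer 3 68.4 → max 68.4 km
Only Point 1 has all residuals ≈ 0.

Point 1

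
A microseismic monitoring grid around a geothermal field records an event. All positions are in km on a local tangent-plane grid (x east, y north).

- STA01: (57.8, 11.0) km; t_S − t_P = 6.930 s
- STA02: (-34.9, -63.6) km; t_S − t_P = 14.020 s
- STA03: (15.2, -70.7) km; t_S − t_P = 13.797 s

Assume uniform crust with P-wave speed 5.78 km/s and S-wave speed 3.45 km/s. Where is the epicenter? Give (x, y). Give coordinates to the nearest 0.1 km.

(10.9, 47.3)

Distance from S−P lag: d = Δt · v_P v_S / (v_P − v_S) = Δt · (5.78·3.45)/(5.78−3.45) ≈ 8.5584·Δt.
So d_STA01 = 59.31, d_STA02 = 119.99, d_STA03 = 118.08 km.
Circle about each station: (x − 57.8)² + (y − 11.0)² = 59.31²; (x + 34.9)² + (y + 63.6)² = 119.99²; (x − 15.2)² + (y + 70.7)² = 118.08².
Subtracting the STA01 equation from the STA02 and STA03 equations removes the quadratic terms:
-185.4 x − 149.2 y = -9078.79
-85.2 x − 163.4 y = -8657.52
Solving the 2×2 system: x ≈ 10.9, y ≈ 47.3 km.
Check against STA01 (with the unrounded x, y): √((x − 57.8)²+(y − 11.0)²) = 59.30 ≈ 59.31 km. ✓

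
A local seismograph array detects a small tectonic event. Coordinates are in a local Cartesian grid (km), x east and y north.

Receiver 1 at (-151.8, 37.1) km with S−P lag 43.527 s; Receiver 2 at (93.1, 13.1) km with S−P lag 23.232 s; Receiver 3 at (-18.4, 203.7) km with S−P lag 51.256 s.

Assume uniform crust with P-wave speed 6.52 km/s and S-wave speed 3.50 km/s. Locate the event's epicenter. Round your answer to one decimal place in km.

Distance from S−P lag: d = Δt · v_P v_S / (v_P − v_S) = Δt · (6.52·3.50)/(6.52−3.50) ≈ 7.5563·Δt.
So d_Receiver 1 = 328.90, d_Receiver 2 = 175.55, d_Receiver 3 = 387.31 km.
Circle about each station: (x + 151.8)² + (y − 37.1)² = 328.90²; (x − 93.1)² + (y − 13.1)² = 175.55²; (x + 18.4)² + (y − 203.7)² = 387.31².
Subtracting pairs of circle equations eliminates x²+y² and gives linear equations (the radical axes):
489.8 x − 48.0 y = 61776.98
266.8 x + 333.2 y = -24421.23
Solving the 2×2 system: x ≈ 110.3, y ≈ -161.6 km.

110.3 km east, -161.6 km north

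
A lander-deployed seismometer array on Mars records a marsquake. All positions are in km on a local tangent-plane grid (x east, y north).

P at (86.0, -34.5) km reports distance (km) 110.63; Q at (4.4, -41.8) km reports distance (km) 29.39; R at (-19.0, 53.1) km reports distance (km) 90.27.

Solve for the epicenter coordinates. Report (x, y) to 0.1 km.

Circle about each station: (x − 86.0)² + (y + 34.5)² = 110.63²; (x − 4.4)² + (y + 41.8)² = 29.39²; (x + 19.0)² + (y − 53.1)² = 90.27².
Subtracting the P equation from the Q and R equations removes the quadratic terms:
-163.2 x − 14.6 y = 4555.57
-210.0 x + 175.2 y = -1315.32
Solving the 2×2 system: x ≈ -24.6, y ≈ -37.0 km.
Check against P (with the unrounded x, y): √((x − 86.0)²+(y + 34.5)²) = 110.63 ≈ 110.63 km. ✓

-24.6 km east, -37.0 km north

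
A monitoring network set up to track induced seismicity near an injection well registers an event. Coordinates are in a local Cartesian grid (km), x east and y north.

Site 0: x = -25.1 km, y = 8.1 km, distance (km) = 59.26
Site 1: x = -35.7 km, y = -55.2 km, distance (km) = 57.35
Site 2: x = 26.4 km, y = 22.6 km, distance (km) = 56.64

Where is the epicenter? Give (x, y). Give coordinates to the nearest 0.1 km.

Circle about each station: (x + 25.1)² + (y − 8.1)² = 59.26²; (x + 35.7)² + (y + 55.2)² = 57.35²; (x − 26.4)² + (y − 22.6)² = 56.64².
Subtracting the Site 0 equation from the Site 1 and Site 2 equations removes the quadratic terms:
-21.2 x − 126.6 y = 3848.64
103.0 x + 29.0 y = 815.76
Solving the 2×2 system: x ≈ 17.3, y ≈ -33.3 km.
Check against Site 0 (with the unrounded x, y): √((x + 25.1)²+(y − 8.1)²) = 59.25 ≈ 59.26 km. ✓

x ≈ 17.3 km, y ≈ -33.3 km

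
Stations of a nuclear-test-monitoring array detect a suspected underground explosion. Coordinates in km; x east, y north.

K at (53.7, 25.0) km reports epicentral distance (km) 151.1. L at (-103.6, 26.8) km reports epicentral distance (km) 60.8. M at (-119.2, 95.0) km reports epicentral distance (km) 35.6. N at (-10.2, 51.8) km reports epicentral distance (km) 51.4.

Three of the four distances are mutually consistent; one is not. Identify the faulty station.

Solve using three stations at a time. Using K, L, M (subtract circle equations pairwise → linear system) gives (x, y) ≈ (-85.1, 84.7).
Distances from that point to each station vs reported:
  K: calculated 151.1 vs reported 151.1 → residual 0.0 km
  L: calculated 60.8 vs reported 60.8 → residual 0.0 km
  M: calculated 35.6 vs reported 35.6 → residual 0.0 km
  N: calculated 81.8 vs reported 51.4 → residual 30.4 km
K, L, M are mutually consistent (residuals ≈ 0); N is off by 30.4 km.

N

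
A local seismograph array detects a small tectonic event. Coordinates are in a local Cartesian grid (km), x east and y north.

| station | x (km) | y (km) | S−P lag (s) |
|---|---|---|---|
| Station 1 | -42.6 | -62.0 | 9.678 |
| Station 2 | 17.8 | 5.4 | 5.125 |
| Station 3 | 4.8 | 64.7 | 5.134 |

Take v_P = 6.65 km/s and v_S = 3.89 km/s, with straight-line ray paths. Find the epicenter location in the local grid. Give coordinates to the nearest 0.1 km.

Distance from S−P lag: d = Δt · v_P v_S / (v_P − v_S) = Δt · (6.65·3.89)/(6.65−3.89) ≈ 9.3726·Δt.
So d_Station 1 = 90.71, d_Station 2 = 48.03, d_Station 3 = 48.12 km.
Circle about each station: (x + 42.6)² + (y + 62.0)² = 90.71²; (x − 17.8)² + (y − 5.4)² = 48.03²; (x − 4.8)² + (y − 64.7)² = 48.12².
Subtracting the Station 1 equation from the Station 2 and Station 3 equations removes the quadratic terms:
120.8 x + 134.8 y = 608.66
94.8 x + 253.4 y = 4463.14
Solving the 2×2 system: x ≈ -25.1, y ≈ 27.0 km.

-25.1 km east, 27.0 km north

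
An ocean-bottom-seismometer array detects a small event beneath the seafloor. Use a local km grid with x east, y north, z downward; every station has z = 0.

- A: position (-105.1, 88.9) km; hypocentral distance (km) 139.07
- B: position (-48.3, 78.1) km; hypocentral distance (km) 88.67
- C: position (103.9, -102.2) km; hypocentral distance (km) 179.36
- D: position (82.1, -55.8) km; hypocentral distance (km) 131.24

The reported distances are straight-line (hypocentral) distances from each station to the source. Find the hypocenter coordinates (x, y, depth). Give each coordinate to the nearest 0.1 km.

Each station gives a sphere (x−x_i)² + (y−y_i)² + z² = d_i² (stations at z=0).
Subtracting the A sphere from B and C: z² cancels, leaving linear equations in x and y:
113.6 x − 21.6 y = 961.38
418.0 x − 382.2 y = -10538.71
Solving: x ≈ 17.304, y ≈ 46.499 km (keep extra digits for the depth step; rounded: 17.3, 46.5).
Then from the A sphere: z² = 139.07² − (x + 105.1)² − (y − 88.9)² with x = 17.304, y = 46.499, so z ≈ 50.595 ≈ 50.6 km.
Check against D (with the unrounded solution): distance 131.24 ≈ 131.24 km. ✓

x ≈ 17.3 km, y ≈ 46.5 km, depth ≈ 50.6 km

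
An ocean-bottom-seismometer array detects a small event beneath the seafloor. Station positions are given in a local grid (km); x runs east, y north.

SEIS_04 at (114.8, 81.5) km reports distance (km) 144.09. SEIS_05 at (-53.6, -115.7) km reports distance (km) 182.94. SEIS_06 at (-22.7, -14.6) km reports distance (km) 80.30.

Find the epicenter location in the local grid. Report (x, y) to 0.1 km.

-28.4 km east, 65.5 km north

Circle about each station: (x − 114.8)² + (y − 81.5)² = 144.09²; (x + 53.6)² + (y + 115.7)² = 182.94²; (x + 22.7)² + (y + 14.6)² = 80.30².
Subtracting the SEIS_04 equation from the SEIS_05 and SEIS_06 equations removes the quadratic terms:
-336.8 x − 394.4 y = -16266.96
-275.0 x − 192.2 y = -4779.00
Solving the 2×2 system: x ≈ -28.4, y ≈ 65.5 km.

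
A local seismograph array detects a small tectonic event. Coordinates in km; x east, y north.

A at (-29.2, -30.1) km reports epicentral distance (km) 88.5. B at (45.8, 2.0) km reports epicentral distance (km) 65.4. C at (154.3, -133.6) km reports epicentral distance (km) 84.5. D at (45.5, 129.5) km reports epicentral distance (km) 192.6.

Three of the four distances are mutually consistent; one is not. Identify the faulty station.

Solve using three stations at a time. Using A, B, D (subtract circle equations pairwise → linear system) gives (x, y) ≈ (52.9, -62.9).
Distances from that point to each station vs reported:
  A: calculated 88.4 vs reported 88.5 → residual 0.1 km
  B: calculated 65.3 vs reported 65.4 → residual 0.1 km
  C: calculated 123.6 vs reported 84.5 → residual 39.1 km
  D: calculated 192.6 vs reported 192.6 → residual 0.0 km
A, B, D are mutually consistent (residuals ≈ 0); C is off by 39.1 km.

C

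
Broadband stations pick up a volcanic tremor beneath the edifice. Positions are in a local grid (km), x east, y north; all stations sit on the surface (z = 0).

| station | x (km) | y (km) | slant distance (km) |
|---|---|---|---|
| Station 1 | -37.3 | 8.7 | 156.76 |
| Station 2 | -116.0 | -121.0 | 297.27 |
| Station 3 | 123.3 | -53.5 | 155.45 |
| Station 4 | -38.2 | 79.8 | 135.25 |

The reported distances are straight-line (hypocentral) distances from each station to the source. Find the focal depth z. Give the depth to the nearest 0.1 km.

Each station gives a sphere (x−x_i)² + (y−y_i)² + z² = d_i² (stations at z=0).
Subtracting the Station 1 sphere from Station 2 and Station 3: z² cancels, leaving linear equations in x and y:
-157.4 x − 259.4 y = -37165.74
321.2 x − 124.4 y = 17007.16
Solving: x ≈ 87.805, y ≈ 89.997 km (keep extra digits for the depth step; rounded: 87.8, 90.0).
Then from the Station 1 sphere: z² = 156.76² − (x + 37.3)² − (y − 8.7)² with x = 87.805, y = 89.997, so z ≈ 48.096 ≈ 48.1 km.

depth ≈ 48.1 km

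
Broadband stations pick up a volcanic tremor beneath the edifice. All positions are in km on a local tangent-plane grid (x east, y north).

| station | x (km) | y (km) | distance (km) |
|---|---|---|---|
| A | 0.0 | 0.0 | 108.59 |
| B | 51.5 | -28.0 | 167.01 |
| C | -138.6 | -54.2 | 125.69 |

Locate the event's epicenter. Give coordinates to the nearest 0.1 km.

Circle about each station: x² + y² = 108.59²; (x − 51.5)² + (y + 28.0)² = 167.01²; (x + 138.6)² + (y + 54.2)² = 125.69².
Subtracting pairs of circle equations eliminates x²+y² and gives linear equations (the radical axes):
103.0 x − 56.0 y = -12664.30
-277.2 x − 108.4 y = 18141.41
Solving the 2×2 system: x ≈ -89.5, y ≈ 61.5 km.

(-89.5, 61.5)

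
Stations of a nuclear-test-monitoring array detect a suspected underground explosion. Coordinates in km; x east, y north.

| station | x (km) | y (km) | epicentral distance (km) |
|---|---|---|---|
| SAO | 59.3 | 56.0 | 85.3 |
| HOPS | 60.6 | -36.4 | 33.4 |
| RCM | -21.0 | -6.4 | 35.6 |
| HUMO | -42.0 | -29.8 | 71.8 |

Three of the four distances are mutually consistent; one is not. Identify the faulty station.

Solve using three stations at a time. Using SAO, HOPS, HUMO (subtract circle equations pairwise → linear system) gives (x, y) ≈ (29.6, -24.0).
Distances from that point to each station vs reported:
  SAO: calculated 85.3 vs reported 85.3 → residual 0.0 km
  HOPS: calculated 33.4 vs reported 33.4 → residual 0.0 km
  RCM: calculated 53.5 vs reported 35.6 → residual 17.9 km
  HUMO: calculated 71.8 vs reported 71.8 → residual 0.0 km
SAO, HOPS, HUMO are mutually consistent (residuals ≈ 0); RCM is off by 17.9 km.

RCM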